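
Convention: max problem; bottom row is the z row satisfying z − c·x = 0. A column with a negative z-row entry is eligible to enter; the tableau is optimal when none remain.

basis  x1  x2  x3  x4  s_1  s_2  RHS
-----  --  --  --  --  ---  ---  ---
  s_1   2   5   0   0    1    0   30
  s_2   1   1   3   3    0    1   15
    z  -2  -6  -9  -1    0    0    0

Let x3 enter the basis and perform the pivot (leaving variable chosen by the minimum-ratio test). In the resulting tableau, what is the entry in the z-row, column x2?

-3

Ratio test on column x3 — row 1: entry 0 ≤ 0; row 2: 15/3 = 5. Minimum is 5 at row 2 (s_2 leaves); pivot element 3.
Divide row 2 by 3; eliminate column x3 from the other rows.
z-row update in column x2: -6 − (-9)·(1/3) = -3.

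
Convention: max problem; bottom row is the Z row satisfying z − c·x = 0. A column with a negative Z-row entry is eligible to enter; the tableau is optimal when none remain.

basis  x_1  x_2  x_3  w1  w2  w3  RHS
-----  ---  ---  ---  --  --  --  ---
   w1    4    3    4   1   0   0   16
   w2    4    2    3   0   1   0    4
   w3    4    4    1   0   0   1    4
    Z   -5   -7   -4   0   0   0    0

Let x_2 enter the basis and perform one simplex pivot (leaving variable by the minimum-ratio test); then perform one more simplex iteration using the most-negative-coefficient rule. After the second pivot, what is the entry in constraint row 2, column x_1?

4/5

Ratio test on column x_2 — row 1: 16/3 = 16/3; row 2: 4/2 = 2; row 3: 4/4 = 1. Minimum is 1 at row 3 (w3 leaves); pivot element 4.
Divide row 3 by 4; eliminate column x_2 from the other rows.
Second iteration: most negative Z-row entry is -9/4 in column x_3, so x_3 enters.
Ratio test on column x_3 — row 1: 13/(13/4) = 4; row 2: 2/(5/2) = 4/5; row 3: 1/(1/4) = 4. Minimum is 4/5 at row 2 (w2 leaves); pivot element 5/2.
Divide row 2 by 5/2; eliminate column x_3 from the other rows.
After both pivots, the entry at constraint row 2, column x_1 is 4/5.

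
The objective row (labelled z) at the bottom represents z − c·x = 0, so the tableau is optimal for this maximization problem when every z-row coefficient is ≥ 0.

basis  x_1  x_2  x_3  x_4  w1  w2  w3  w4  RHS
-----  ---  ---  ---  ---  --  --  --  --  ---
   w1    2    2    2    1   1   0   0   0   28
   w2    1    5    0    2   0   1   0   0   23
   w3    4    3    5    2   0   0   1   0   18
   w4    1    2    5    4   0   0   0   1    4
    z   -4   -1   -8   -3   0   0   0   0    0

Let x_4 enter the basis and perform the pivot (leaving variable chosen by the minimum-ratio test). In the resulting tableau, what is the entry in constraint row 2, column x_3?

-5/2

Ratio test on column x_4 — row 1: 28/1 = 28; row 2: 23/2 = 23/2; row 3: 18/2 = 9; row 4: 4/4 = 1. Minimum is 1 at row 4 (w4 leaves); pivot element 4.
Divide row 4 by 4; eliminate column x_4 from the other rows.
Row 2 update in column x_3: 0 − 2·(5/4) = -5/2.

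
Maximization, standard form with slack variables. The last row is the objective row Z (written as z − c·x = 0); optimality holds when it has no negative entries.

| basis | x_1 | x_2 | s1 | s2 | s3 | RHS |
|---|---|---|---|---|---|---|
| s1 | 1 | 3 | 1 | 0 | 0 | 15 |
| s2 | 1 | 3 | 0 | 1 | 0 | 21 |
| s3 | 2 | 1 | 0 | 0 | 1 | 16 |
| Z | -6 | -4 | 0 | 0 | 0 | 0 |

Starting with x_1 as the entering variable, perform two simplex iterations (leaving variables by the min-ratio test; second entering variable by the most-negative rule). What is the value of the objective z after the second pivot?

254/5

Ratio test on column x_1 — row 1: 15/1 = 15; row 2: 21/1 = 21; row 3: 16/2 = 8. Minimum is 8 at row 3 (s3 leaves); pivot element 2.
Pivot on row 3; the Z-row RHS becomes 0 − (-6)·8 = 48.
Next entering variable (most negative Z-row entry -1): x_2.
Ratio test on column x_2 — row 1: 7/(5/2) = 14/5; row 2: 13/(5/2) = 26/5; row 3: 8/(1/2) = 16. Minimum is 14/5 at row 1 (s1 leaves); pivot element 5/2.
After the second pivot the Z-row RHS is 48 − (-1)·(14/5) = 254/5.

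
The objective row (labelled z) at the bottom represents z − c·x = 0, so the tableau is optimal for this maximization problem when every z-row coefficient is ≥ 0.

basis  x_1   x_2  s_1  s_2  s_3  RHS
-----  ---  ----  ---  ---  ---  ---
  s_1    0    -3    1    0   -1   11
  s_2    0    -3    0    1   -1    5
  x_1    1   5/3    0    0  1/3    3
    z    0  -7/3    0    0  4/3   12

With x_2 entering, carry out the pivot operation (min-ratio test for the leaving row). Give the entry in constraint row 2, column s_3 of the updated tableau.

Ratio test on column x_2 — row 1: entry -3 ≤ 0; row 2: entry -3 ≤ 0; row 3: 3/(5/3) = 9/5. Minimum is 9/5 at row 3 (x_1 leaves); pivot element 5/3.
Divide row 3 by 5/3; eliminate column x_2 from the other rows.
Row 2 update in column s_3: -1 − (-3)·(1/5) = -2/5.

-2/5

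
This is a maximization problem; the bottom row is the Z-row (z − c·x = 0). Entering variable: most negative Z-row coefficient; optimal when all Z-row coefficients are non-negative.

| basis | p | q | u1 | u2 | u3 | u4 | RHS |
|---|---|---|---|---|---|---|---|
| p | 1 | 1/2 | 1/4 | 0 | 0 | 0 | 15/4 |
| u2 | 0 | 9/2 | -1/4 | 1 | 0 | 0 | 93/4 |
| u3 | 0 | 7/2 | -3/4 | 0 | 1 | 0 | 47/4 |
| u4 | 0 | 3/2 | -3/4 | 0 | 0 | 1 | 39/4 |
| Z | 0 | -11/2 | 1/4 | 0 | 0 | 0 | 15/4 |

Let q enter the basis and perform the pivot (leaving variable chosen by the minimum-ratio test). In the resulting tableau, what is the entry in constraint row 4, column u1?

Ratio test on column q — row 1: (15/4)/(1/2) = 15/2; row 2: (93/4)/(9/2) = 31/6; row 3: (47/4)/(7/2) = 47/14; row 4: (39/4)/(3/2) = 13/2. Minimum is 47/14 at row 3 (u3 leaves); pivot element 7/2.
Divide row 3 by 7/2; eliminate column q from the other rows.
Row 4 update in column u1: -3/4 − (3/2)·(-3/14) = -3/7.

-3/7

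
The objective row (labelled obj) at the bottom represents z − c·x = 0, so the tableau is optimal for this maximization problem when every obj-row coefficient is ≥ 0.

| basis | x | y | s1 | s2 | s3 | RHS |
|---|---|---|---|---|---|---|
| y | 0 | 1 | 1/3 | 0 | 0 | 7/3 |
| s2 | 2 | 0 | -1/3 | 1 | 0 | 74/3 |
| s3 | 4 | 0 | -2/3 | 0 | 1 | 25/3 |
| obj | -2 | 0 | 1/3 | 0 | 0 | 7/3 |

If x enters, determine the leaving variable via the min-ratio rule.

s3

Column x entries and ratios — y: 0 ≤ 0, skip; s2: (74/3)/2 = 37/3; s3: (25/3)/4 = 25/12.
Smallest ratio is 25/12 in the row of s3, so s3 leaves.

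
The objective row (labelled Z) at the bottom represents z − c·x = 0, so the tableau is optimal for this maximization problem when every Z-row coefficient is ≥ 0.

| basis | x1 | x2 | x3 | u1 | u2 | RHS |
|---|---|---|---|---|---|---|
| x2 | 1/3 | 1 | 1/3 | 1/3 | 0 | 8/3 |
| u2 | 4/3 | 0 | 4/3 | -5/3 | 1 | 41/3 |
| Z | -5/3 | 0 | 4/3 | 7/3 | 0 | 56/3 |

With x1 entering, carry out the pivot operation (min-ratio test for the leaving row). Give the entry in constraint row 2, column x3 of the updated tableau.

0

Ratio test on column x1 — row 1: (8/3)/(1/3) = 8; row 2: (41/3)/(4/3) = 41/4. Minimum is 8 at row 1 (x2 leaves); pivot element 1/3.
Divide row 1 by 1/3; eliminate column x1 from the other rows.
Row 2 update in column x3: 4/3 − (4/3)·1 = 0.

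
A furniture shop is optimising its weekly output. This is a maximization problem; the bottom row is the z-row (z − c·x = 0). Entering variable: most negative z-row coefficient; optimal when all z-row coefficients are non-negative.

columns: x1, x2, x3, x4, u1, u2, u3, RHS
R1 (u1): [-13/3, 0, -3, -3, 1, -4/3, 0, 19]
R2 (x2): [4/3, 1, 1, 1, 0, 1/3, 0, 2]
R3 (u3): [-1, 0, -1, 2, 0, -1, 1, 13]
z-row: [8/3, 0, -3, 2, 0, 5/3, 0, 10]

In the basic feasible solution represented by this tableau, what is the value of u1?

u1 is basic (row 1); its value is the RHS of that row, 19.

19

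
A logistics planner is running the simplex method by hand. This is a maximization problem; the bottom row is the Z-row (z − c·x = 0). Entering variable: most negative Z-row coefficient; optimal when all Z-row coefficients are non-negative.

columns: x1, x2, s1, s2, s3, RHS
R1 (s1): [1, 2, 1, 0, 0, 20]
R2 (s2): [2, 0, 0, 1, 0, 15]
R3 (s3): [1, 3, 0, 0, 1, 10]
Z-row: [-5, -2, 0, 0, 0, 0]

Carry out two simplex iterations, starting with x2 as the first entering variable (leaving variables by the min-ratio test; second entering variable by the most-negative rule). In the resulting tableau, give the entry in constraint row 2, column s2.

Ratio test on column x2 — row 1: 20/2 = 10; row 2: entry 0 ≤ 0; row 3: 10/3 = 10/3. Minimum is 10/3 at row 3 (s3 leaves); pivot element 3.
Divide row 3 by 3; eliminate column x2 from the other rows.
Second iteration: most negative Z-row entry is -13/3 in column x1, so x1 enters.
Ratio test on column x1 — row 1: (40/3)/(1/3) = 40; row 2: 15/2 = 15/2; row 3: (10/3)/(1/3) = 10. Minimum is 15/2 at row 2 (s2 leaves); pivot element 2.
Divide row 2 by 2; eliminate column x1 from the other rows.
After both pivots, the entry at constraint row 2, column s2 is 1/2.

1/2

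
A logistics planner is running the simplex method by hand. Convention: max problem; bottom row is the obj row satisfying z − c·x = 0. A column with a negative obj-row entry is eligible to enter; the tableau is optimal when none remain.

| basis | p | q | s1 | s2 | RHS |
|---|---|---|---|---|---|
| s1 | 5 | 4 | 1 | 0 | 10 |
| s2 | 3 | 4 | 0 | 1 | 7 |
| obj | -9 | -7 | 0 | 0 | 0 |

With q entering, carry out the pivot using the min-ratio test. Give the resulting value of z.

49/4

Ratio test on column q — row 1: 10/4 = 5/2; row 2: 7/4 = 7/4. Minimum is 7/4 at row 2 (s2 leaves); pivot element 4.
Pivot on row 2; the obj-row RHS becomes 0 − (-7)·(7/4) = 49/4.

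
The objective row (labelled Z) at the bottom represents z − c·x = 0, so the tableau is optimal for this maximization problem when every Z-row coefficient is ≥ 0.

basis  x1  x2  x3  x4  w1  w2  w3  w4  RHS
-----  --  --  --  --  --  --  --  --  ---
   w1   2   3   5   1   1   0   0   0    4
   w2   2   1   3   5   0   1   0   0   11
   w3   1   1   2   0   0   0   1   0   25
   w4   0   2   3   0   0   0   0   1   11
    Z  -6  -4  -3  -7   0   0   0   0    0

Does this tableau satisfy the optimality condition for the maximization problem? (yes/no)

The Z-row has a negative entry -7 in column x4, so it is not optimal.

no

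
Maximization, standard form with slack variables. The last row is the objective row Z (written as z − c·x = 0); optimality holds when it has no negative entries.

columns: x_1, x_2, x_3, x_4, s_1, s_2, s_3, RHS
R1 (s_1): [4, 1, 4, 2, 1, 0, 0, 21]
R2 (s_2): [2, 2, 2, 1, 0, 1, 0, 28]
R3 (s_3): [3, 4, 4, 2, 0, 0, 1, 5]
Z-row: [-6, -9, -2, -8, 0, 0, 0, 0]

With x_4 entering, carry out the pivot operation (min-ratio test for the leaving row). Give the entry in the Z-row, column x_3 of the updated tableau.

14

Ratio test on column x_4 — row 1: 21/2 = 21/2; row 2: 28/1 = 28; row 3: 5/2 = 5/2. Minimum is 5/2 at row 3 (s_3 leaves); pivot element 2.
Divide row 3 by 2; eliminate column x_4 from the other rows.
Z-row update in column x_3: -2 − (-8)·2 = 14.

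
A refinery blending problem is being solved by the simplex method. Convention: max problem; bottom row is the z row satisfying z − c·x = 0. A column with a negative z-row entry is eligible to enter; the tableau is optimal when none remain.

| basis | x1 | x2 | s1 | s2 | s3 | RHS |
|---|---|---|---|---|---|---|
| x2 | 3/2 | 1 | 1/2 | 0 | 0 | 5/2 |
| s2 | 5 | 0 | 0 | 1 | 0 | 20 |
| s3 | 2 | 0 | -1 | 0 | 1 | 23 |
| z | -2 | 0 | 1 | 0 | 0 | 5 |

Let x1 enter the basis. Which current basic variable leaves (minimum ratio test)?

Column x1 entries and ratios — x2: (5/2)/(3/2) = 5/3; s2: 20/5 = 4; s3: 23/2 = 23/2.
Smallest ratio is 5/3 in the row of x2, so x2 leaves.

x2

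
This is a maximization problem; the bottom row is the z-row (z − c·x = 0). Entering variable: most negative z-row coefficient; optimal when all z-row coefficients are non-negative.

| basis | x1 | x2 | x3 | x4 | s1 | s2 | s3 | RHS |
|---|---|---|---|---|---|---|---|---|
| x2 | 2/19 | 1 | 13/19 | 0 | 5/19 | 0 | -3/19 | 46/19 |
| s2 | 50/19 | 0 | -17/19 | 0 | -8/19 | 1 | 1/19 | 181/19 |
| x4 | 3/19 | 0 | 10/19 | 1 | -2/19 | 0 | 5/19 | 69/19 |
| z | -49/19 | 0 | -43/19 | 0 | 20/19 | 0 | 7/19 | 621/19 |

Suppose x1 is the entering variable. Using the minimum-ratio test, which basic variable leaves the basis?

Column x1 entries and ratios — x2: (46/19)/(2/19) = 23; s2: (181/19)/(50/19) = 181/50; x4: (69/19)/(3/19) = 23.
Smallest ratio is 181/50 in the row of s2, so s2 leaves.

s2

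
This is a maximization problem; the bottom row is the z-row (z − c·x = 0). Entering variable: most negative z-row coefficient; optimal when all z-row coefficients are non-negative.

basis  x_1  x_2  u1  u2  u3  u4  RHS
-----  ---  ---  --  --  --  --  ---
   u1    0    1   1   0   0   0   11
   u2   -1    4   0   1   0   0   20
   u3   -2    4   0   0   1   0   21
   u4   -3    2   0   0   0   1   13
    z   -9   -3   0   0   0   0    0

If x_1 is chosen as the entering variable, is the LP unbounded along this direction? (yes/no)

yes

Every constraint-row entry in column x_1 is ≤ 0, so increasing x_1 is unbounded.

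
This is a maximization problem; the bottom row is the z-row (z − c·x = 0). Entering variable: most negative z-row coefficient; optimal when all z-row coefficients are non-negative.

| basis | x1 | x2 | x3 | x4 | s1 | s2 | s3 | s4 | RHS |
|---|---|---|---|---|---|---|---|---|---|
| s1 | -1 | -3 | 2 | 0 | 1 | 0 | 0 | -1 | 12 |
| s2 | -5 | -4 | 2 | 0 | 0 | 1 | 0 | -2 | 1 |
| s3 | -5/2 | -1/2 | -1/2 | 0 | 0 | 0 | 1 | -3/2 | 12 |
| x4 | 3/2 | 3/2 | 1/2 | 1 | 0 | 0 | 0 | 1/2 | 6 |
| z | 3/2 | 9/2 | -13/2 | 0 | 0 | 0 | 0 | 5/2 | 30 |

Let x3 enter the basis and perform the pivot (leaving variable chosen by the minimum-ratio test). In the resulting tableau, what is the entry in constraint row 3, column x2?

Ratio test on column x3 — row 1: 12/2 = 6; row 2: 1/2 = 1/2; row 3: entry -1/2 ≤ 0; row 4: 6/(1/2) = 12. Minimum is 1/2 at row 2 (s2 leaves); pivot element 2.
Divide row 2 by 2; eliminate column x3 from the other rows.
Row 3 update in column x2: -1/2 − (-1/2)·(-2) = -3/2.

-3/2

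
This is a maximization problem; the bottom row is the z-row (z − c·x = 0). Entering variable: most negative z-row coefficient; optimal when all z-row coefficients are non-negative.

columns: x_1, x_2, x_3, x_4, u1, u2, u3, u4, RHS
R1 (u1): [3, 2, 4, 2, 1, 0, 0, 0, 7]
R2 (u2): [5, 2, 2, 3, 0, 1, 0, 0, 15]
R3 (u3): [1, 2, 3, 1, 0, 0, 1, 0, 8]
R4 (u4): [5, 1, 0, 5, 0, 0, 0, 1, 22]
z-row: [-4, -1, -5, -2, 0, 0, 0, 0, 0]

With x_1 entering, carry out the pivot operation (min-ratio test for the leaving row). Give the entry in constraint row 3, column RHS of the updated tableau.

Ratio test on column x_1 — row 1: 7/3 = 7/3; row 2: 15/5 = 3; row 3: 8/1 = 8; row 4: 22/5 = 22/5. Minimum is 7/3 at row 1 (u1 leaves); pivot element 3.
Divide row 1 by 3; eliminate column x_1 from the other rows.
Row 3 update in column RHS: 8 − 1·(7/3) = 17/3.

17/3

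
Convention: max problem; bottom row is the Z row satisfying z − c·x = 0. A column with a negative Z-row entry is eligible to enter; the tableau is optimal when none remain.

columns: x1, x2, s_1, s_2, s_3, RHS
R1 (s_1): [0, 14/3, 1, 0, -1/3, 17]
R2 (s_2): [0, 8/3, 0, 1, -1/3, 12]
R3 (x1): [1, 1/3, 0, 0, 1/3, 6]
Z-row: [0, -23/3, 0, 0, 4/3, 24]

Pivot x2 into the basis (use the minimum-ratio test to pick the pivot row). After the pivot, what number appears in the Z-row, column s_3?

Ratio test on column x2 — row 1: 17/(14/3) = 51/14; row 2: 12/(8/3) = 9/2; row 3: 6/(1/3) = 18. Minimum is 51/14 at row 1 (s_1 leaves); pivot element 14/3.
Divide row 1 by 14/3; eliminate column x2 from the other rows.
Z-row update in column s_3: 4/3 − (-23/3)·(-1/14) = 11/14.

11/14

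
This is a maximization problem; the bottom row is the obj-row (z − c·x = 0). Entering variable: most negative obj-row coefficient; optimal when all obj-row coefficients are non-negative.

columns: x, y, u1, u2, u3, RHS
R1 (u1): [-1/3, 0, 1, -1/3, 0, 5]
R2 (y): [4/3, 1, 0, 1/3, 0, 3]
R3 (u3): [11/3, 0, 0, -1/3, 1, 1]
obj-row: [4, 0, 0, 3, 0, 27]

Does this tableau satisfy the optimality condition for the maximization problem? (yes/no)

Every obj-row coefficient is ≥ 0, so the tableau is optimal.

yes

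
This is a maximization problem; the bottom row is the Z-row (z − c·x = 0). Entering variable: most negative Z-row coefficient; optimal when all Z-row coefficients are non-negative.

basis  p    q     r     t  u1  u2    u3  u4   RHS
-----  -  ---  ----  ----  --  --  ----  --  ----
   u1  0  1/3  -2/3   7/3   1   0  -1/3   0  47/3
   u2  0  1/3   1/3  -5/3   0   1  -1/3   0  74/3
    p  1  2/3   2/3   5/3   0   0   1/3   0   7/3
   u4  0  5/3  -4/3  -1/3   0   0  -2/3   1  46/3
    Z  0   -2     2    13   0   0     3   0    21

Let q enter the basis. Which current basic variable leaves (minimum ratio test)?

Column q entries and ratios — u1: (47/3)/(1/3) = 47; u2: (74/3)/(1/3) = 74; p: (7/3)/(2/3) = 7/2; u4: (46/3)/(5/3) = 46/5.
Smallest ratio is 7/2 in the row of p, so p leaves.

p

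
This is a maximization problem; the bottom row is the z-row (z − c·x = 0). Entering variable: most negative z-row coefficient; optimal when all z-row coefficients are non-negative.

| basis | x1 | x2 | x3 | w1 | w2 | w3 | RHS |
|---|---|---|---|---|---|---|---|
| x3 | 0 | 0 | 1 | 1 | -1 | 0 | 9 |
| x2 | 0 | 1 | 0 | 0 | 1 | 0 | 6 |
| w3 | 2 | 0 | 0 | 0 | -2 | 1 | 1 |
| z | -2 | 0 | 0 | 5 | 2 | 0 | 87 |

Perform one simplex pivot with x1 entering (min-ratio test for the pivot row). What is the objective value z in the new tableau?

88

Ratio test on column x1 — row 1: entry 0 ≤ 0; row 2: entry 0 ≤ 0; row 3: 1/2 = 1/2. Minimum is 1/2 at row 3 (w3 leaves); pivot element 2.
Pivot on row 3; the z-row RHS becomes 87 − (-2)·(1/2) = 88.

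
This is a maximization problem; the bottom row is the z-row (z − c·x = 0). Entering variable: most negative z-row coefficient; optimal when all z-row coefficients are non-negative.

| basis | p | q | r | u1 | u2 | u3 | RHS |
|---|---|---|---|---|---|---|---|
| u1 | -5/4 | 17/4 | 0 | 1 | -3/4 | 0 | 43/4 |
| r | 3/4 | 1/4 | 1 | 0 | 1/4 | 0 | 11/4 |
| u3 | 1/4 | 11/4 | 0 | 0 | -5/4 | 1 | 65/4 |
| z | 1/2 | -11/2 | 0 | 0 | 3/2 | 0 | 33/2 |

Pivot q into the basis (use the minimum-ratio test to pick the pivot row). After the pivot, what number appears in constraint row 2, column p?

14/17

Ratio test on column q — row 1: (43/4)/(17/4) = 43/17; row 2: (11/4)/(1/4) = 11; row 3: (65/4)/(11/4) = 65/11. Minimum is 43/17 at row 1 (u1 leaves); pivot element 17/4.
Divide row 1 by 17/4; eliminate column q from the other rows.
Row 2 update in column p: 3/4 − (1/4)·(-5/17) = 14/17.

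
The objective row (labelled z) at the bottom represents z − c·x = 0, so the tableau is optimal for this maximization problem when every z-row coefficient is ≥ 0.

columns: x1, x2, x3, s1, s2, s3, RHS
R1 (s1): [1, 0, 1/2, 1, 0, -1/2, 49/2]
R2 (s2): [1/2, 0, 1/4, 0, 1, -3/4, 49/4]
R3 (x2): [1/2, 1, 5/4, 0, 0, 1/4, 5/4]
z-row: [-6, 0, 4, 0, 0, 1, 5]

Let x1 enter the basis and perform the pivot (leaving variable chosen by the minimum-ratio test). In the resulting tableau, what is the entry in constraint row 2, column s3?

-1

Ratio test on column x1 — row 1: (49/2)/1 = 49/2; row 2: (49/4)/(1/2) = 49/2; row 3: (5/4)/(1/2) = 5/2. Minimum is 5/2 at row 3 (x2 leaves); pivot element 1/2.
Divide row 3 by 1/2; eliminate column x1 from the other rows.
Row 2 update in column s3: -3/4 − (1/2)·(1/2) = -1.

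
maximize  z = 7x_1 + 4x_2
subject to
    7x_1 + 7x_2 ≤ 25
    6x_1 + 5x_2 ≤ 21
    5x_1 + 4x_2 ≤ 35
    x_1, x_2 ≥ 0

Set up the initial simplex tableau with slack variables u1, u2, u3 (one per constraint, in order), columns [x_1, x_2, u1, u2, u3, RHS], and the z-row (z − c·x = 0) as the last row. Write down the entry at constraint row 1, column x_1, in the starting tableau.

Constraint 1 has coefficient 7 on x_1.

7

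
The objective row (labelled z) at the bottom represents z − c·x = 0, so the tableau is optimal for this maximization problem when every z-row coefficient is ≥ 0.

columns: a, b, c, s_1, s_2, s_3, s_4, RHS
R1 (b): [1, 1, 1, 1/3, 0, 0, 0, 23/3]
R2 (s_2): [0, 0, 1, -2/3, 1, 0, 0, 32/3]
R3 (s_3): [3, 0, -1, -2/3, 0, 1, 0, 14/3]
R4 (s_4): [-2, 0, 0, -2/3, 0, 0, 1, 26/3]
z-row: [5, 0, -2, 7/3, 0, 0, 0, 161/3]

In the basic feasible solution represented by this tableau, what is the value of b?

b is basic (row 1); its value is the RHS of that row, 23/3.

23/3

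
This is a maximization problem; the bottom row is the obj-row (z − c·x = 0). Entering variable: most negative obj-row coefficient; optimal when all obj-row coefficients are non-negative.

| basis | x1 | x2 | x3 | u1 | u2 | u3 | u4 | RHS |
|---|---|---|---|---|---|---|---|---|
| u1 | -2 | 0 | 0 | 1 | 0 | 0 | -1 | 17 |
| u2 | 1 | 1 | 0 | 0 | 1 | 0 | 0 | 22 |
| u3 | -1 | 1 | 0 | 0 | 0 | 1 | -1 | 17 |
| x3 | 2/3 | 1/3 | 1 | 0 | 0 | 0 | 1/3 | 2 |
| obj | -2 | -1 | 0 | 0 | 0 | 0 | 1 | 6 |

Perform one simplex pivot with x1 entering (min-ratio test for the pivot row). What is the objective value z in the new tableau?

12

Ratio test on column x1 — row 1: entry -2 ≤ 0; row 2: 22/1 = 22; row 3: entry -1 ≤ 0; row 4: 2/(2/3) = 3. Minimum is 3 at row 4 (x3 leaves); pivot element 2/3.
Pivot on row 4; the obj-row RHS becomes 6 − (-2)·3 = 12.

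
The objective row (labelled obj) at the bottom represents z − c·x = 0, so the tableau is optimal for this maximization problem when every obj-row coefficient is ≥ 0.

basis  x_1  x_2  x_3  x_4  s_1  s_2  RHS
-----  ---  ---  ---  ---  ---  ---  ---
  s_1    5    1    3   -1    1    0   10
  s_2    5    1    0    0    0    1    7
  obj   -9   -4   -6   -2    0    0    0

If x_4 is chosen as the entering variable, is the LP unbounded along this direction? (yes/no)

Every constraint-row entry in column x_4 is ≤ 0, so increasing x_4 is unbounded.

yes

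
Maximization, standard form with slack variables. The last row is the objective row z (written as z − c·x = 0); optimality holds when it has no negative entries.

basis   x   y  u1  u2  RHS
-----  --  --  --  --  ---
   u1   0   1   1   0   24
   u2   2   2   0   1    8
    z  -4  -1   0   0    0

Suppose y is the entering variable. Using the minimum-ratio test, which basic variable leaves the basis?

u2

Column y entries and ratios — u1: 24/1 = 24; u2: 8/2 = 4.
Smallest ratio is 4 in the row of u2, so u2 leaves.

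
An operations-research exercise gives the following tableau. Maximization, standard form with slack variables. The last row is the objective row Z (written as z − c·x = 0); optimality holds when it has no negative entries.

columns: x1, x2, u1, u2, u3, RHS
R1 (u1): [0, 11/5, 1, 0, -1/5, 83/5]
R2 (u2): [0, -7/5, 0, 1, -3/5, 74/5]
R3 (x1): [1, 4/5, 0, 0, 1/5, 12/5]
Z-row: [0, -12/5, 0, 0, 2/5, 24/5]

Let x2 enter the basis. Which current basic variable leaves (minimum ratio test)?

x1

Column x2 entries and ratios — u1: (83/5)/(11/5) = 83/11; u2: -7/5 ≤ 0, skip; x1: (12/5)/(4/5) = 3.
Smallest ratio is 3 in the row of x1, so x1 leaves.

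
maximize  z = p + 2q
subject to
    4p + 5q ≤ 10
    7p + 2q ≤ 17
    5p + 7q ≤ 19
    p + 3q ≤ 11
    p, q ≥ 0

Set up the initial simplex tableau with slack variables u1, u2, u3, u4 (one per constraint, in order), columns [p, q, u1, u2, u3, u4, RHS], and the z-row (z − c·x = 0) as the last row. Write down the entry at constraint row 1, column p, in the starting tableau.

Constraint 1 has coefficient 4 on p.

4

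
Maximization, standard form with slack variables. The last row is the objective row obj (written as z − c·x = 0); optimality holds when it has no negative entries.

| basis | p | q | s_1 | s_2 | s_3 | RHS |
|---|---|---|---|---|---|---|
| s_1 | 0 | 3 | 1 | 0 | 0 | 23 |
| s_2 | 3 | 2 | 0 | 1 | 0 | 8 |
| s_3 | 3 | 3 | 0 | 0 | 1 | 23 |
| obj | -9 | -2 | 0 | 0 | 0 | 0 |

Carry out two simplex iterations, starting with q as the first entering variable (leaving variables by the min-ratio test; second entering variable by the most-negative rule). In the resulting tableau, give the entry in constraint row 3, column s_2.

-1

Ratio test on column q — row 1: 23/3 = 23/3; row 2: 8/2 = 4; row 3: 23/3 = 23/3. Minimum is 4 at row 2 (s_2 leaves); pivot element 2.
Divide row 2 by 2; eliminate column q from the other rows.
Second iteration: most negative obj-row entry is -6 in column p, so p enters.
Ratio test on column p — row 1: entry -9/2 ≤ 0; row 2: 4/(3/2) = 8/3; row 3: entry -3/2 ≤ 0. Minimum is 8/3 at row 2 (q leaves); pivot element 3/2.
Divide row 2 by 3/2; eliminate column p from the other rows.
After both pivots, the entry at constraint row 3, column s_2 is -1.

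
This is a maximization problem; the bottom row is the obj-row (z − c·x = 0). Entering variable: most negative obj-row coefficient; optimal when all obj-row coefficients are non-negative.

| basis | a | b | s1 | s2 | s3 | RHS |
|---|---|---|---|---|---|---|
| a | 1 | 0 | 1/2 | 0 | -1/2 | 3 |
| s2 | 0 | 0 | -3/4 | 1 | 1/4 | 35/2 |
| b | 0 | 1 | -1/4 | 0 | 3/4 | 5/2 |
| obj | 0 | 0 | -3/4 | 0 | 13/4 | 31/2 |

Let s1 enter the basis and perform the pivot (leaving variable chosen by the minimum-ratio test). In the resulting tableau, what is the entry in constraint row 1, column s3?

-1

Ratio test on column s1 — row 1: 3/(1/2) = 6; row 2: entry -3/4 ≤ 0; row 3: entry -1/4 ≤ 0. Minimum is 6 at row 1 (a leaves); pivot element 1/2.
Divide row 1 by 1/2; eliminate column s1 from the other rows.
In the new row 1, the s3 entry is the old entry divided by the pivot: (-1/2)/(1/2) = -1.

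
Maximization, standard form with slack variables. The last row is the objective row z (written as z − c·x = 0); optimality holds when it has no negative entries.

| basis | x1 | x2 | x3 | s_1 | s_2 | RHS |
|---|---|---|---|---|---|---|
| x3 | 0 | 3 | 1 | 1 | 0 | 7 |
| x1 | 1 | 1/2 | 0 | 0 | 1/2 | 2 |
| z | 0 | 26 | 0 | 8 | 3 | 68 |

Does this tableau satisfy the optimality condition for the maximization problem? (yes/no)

Every z-row coefficient is ≥ 0, so the tableau is optimal.

yes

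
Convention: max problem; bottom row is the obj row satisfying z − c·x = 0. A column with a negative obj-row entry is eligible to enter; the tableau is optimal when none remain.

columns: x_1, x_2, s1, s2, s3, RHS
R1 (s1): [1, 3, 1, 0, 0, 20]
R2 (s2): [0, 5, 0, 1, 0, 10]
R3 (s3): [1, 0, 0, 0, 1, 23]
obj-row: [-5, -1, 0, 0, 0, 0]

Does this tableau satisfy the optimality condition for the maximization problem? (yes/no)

The obj-row has a negative entry -5 in column x_1, so it is not optimal.

no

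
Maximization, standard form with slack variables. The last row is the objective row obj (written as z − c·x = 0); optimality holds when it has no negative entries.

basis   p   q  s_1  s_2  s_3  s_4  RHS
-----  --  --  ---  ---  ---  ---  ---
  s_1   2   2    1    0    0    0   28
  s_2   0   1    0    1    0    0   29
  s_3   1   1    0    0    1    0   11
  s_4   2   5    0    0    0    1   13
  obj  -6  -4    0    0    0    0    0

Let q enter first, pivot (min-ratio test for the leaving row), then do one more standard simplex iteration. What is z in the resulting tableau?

Ratio test on column q — row 1: 28/2 = 14; row 2: 29/1 = 29; row 3: 11/1 = 11; row 4: 13/5 = 13/5. Minimum is 13/5 at row 4 (s_4 leaves); pivot element 5.
Pivot on row 4; the obj-row RHS becomes 0 − (-4)·(13/5) = 52/5.
Next entering variable (most negative obj-row entry -22/5): p.
Ratio test on column p — row 1: (114/5)/(6/5) = 19; row 2: entry -2/5 ≤ 0; row 3: (42/5)/(3/5) = 14; row 4: (13/5)/(2/5) = 13/2. Minimum is 13/2 at row 4 (q leaves); pivot element 2/5.
After the second pivot the obj-row RHS is 52/5 − (-22/5)·(13/2) = 39.

39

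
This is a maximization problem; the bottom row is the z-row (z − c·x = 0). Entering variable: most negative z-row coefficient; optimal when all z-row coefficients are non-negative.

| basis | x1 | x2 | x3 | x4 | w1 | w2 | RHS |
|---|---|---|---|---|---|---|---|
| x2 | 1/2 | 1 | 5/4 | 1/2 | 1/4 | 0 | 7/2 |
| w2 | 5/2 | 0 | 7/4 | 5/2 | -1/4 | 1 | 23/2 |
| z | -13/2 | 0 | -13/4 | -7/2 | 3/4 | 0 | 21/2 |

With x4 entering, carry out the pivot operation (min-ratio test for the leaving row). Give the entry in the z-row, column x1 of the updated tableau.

Ratio test on column x4 — row 1: (7/2)/(1/2) = 7; row 2: (23/2)/(5/2) = 23/5. Minimum is 23/5 at row 2 (w2 leaves); pivot element 5/2.
Divide row 2 by 5/2; eliminate column x4 from the other rows.
z-row update in column x1: -13/2 − (-7/2)·1 = -3.

-3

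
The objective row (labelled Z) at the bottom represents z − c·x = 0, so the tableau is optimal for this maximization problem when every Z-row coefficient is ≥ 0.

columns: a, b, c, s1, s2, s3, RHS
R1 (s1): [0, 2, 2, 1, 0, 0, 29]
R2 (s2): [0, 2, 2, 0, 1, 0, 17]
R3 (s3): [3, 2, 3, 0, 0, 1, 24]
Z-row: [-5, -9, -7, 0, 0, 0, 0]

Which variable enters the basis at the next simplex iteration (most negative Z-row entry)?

Negative Z-row entries: a: -5, b: -9, c: -7.
The most negative is -9 in column b, so b enters.

b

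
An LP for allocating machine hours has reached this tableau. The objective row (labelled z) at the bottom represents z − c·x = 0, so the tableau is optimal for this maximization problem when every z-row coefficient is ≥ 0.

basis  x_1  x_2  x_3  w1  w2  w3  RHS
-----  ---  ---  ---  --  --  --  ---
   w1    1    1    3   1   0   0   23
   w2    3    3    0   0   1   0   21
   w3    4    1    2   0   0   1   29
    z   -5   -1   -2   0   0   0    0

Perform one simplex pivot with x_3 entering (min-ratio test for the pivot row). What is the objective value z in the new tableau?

Ratio test on column x_3 — row 1: 23/3 = 23/3; row 2: entry 0 ≤ 0; row 3: 29/2 = 29/2. Minimum is 23/3 at row 1 (w1 leaves); pivot element 3.
Pivot on row 1; the z-row RHS becomes 0 − (-2)·(23/3) = 46/3.

46/3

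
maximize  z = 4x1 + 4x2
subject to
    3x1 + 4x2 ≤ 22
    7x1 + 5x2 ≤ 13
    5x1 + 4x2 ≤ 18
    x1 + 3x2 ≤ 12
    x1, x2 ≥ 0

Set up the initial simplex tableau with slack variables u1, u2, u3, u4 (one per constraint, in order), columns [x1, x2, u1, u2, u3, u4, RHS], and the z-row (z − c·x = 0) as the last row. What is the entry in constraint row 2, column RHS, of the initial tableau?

13

The RHS of constraint 2 is b_2 = 13.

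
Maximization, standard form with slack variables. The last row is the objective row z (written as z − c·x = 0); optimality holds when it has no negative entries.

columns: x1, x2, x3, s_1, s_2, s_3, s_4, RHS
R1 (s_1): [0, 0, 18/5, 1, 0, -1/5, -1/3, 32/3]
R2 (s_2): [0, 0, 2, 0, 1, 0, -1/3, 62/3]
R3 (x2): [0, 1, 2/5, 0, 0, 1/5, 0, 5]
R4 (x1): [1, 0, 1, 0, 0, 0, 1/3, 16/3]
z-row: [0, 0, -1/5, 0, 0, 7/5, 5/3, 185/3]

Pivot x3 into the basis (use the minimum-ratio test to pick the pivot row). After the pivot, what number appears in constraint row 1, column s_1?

5/18

Ratio test on column x3 — row 1: (32/3)/(18/5) = 80/27; row 2: (62/3)/2 = 31/3; row 3: 5/(2/5) = 25/2; row 4: (16/3)/1 = 16/3. Minimum is 80/27 at row 1 (s_1 leaves); pivot element 18/5.
Divide row 1 by 18/5; eliminate column x3 from the other rows.
In the new row 1, the s_1 entry is the old entry divided by the pivot: 1/(18/5) = 5/18.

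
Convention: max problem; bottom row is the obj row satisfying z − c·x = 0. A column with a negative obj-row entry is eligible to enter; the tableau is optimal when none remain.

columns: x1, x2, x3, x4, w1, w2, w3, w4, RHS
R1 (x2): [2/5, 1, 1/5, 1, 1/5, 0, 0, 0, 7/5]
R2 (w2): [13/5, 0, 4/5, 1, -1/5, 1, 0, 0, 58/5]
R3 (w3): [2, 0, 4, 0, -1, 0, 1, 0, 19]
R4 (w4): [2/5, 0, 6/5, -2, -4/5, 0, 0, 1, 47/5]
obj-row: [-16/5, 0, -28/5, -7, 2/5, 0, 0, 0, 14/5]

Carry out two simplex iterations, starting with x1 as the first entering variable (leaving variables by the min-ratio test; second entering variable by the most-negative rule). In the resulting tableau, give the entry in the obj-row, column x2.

Ratio test on column x1 — row 1: (7/5)/(2/5) = 7/2; row 2: (58/5)/(13/5) = 58/13; row 3: 19/2 = 19/2; row 4: (47/5)/(2/5) = 47/2. Minimum is 7/2 at row 1 (x2 leaves); pivot element 2/5.
Divide row 1 by 2/5; eliminate column x1 from the other rows.
Second iteration: most negative obj-row entry is -4 in column x3, so x3 enters.
Ratio test on column x3 — row 1: (7/2)/(1/2) = 7; row 2: entry -1/2 ≤ 0; row 3: 12/3 = 4; row 4: 8/1 = 8. Minimum is 4 at row 3 (w3 leaves); pivot element 3.
Divide row 3 by 3; eliminate column x3 from the other rows.
After both pivots, the entry at the obj-row, column x2 is 4/3.

4/3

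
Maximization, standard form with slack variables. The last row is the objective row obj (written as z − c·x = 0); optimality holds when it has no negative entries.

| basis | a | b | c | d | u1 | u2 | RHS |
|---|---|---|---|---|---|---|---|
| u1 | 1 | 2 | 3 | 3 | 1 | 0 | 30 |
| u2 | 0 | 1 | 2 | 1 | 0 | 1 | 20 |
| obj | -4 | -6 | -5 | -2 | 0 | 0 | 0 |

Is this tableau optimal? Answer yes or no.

The obj-row has a negative entry -6 in column b, so it is not optimal.

no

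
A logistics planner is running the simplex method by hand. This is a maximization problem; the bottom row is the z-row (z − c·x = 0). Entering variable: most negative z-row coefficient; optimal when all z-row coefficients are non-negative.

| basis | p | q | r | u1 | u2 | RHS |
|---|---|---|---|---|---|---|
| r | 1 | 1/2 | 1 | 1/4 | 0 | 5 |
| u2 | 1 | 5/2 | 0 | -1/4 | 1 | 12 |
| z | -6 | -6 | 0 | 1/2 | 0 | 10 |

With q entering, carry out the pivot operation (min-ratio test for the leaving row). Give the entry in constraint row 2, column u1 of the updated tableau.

-1/10

Ratio test on column q — row 1: 5/(1/2) = 10; row 2: 12/(5/2) = 24/5. Minimum is 24/5 at row 2 (u2 leaves); pivot element 5/2.
Divide row 2 by 5/2; eliminate column q from the other rows.
In the new row 2, the u1 entry is the old entry divided by the pivot: (-1/4)/(5/2) = -1/10.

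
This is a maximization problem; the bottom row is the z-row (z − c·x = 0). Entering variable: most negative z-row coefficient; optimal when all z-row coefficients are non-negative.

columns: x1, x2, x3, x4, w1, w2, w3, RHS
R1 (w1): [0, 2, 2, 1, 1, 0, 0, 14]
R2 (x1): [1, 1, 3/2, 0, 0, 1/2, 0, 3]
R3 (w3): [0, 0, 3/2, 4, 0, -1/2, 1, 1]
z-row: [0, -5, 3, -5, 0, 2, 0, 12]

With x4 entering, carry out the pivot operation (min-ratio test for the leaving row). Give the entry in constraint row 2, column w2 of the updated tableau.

1/2

Ratio test on column x4 — row 1: 14/1 = 14; row 2: entry 0 ≤ 0; row 3: 1/4 = 1/4. Minimum is 1/4 at row 3 (w3 leaves); pivot element 4.
Divide row 3 by 4; eliminate column x4 from the other rows.
Row 2 update in column w2: 1/2 − 0·(-1/8) = 1/2.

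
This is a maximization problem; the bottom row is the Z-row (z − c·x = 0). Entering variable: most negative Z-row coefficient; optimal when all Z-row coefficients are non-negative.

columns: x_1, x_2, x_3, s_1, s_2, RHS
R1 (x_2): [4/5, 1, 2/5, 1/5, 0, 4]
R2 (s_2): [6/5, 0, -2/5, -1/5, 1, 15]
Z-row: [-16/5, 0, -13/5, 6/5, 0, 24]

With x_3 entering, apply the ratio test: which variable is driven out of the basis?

x_2

Column x_3 entries and ratios — x_2: 4/(2/5) = 10; s_2: -2/5 ≤ 0, skip.
Smallest ratio is 10 in the row of x_2, so x_2 leaves.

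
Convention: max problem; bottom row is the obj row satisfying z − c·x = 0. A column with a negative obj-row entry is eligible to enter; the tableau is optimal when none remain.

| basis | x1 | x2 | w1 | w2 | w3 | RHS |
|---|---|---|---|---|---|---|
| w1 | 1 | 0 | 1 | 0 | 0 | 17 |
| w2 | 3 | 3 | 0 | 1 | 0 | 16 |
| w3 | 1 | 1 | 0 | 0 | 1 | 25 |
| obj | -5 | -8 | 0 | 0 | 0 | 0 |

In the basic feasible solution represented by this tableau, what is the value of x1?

0

x1 is not in the basis, so in the current basic feasible solution x1 = 0.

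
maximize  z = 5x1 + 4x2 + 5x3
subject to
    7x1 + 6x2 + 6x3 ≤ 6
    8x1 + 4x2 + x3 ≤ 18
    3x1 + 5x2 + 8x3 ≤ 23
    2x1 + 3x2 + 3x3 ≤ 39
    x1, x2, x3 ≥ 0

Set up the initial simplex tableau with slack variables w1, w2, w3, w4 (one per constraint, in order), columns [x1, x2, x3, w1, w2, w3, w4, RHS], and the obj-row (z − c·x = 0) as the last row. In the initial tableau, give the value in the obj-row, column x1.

The obj-row carries the negated objective coefficients: the x1 entry is -5.

-5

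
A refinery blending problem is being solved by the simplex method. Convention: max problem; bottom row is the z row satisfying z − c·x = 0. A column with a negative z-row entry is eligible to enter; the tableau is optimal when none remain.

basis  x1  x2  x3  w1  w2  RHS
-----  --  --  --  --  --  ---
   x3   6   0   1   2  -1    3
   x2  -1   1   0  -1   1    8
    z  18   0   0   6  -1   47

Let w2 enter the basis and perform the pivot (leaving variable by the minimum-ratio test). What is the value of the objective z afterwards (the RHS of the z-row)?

55

Ratio test on column w2 — row 1: entry -1 ≤ 0; row 2: 8/1 = 8. Minimum is 8 at row 2 (x2 leaves); pivot element 1.
Pivot on row 2; the z-row RHS becomes 47 − (-1)·8 = 55.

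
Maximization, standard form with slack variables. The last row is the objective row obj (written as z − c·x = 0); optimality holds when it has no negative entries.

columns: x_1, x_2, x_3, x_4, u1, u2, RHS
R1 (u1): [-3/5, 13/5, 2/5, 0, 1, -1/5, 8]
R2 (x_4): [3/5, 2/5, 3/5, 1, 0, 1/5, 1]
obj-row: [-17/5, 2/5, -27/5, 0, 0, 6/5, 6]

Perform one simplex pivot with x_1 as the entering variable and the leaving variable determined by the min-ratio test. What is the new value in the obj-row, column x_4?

Ratio test on column x_1 — row 1: entry -3/5 ≤ 0; row 2: 1/(3/5) = 5/3. Minimum is 5/3 at row 2 (x_4 leaves); pivot element 3/5.
Divide row 2 by 3/5; eliminate column x_1 from the other rows.
obj-row update in column x_4: 0 − (-17/5)·(5/3) = 17/3.

17/3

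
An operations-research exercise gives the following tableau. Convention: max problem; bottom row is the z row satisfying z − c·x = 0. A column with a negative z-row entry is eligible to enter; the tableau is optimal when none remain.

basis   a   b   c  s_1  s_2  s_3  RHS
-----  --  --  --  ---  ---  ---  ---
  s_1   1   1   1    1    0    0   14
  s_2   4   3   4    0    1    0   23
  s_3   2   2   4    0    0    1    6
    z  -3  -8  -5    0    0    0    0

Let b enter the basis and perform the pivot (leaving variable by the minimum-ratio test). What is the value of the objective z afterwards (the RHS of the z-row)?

Ratio test on column b — row 1: 14/1 = 14; row 2: 23/3 = 23/3; row 3: 6/2 = 3. Minimum is 3 at row 3 (s_3 leaves); pivot element 2.
Pivot on row 3; the z-row RHS becomes 0 − (-8)·3 = 24.

24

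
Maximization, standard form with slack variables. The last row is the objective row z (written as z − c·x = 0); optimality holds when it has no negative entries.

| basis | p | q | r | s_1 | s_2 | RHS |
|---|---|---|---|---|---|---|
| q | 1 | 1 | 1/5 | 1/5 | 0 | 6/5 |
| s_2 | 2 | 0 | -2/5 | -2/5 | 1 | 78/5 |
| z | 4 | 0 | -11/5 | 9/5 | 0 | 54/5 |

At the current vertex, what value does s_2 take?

78/5

s_2 is basic (row 2); its value is the RHS of that row, 78/5.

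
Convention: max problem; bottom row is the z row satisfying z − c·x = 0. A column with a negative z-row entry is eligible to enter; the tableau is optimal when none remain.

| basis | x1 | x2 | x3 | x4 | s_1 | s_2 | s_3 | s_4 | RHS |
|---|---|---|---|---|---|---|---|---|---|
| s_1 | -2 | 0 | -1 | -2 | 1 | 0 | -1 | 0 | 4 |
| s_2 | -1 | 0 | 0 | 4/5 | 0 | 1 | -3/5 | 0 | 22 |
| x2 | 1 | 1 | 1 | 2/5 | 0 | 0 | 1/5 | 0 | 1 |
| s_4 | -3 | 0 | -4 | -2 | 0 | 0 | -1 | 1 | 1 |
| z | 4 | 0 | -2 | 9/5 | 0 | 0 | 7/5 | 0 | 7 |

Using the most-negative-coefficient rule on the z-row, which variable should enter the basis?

Negative z-row entries: x3: -2.
The most negative is -2 in column x3, so x3 enters.

x3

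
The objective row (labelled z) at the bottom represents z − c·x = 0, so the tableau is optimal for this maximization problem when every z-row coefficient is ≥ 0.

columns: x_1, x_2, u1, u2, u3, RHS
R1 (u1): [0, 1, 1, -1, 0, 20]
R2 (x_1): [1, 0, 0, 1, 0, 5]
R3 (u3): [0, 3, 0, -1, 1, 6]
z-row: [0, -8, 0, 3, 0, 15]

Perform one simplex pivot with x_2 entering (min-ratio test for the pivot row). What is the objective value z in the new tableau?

Ratio test on column x_2 — row 1: 20/1 = 20; row 2: entry 0 ≤ 0; row 3: 6/3 = 2. Minimum is 2 at row 3 (u3 leaves); pivot element 3.
Pivot on row 3; the z-row RHS becomes 15 − (-8)·2 = 31.

31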